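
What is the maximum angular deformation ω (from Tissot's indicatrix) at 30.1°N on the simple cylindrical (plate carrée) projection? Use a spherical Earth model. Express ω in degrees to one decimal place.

8.3°

In the plate carrée (x = Rλ, y = Rφ), meridians are true-scale (h = 1) and parallels are stretched by k = sec φ.
At 30.1°: h = 1.000, k = 1.156; principal scales a = 1.156, b = 1.000.
sin(ω/2) = (a − b)/(a + b) = 0.1559/2.156 = 0.07230, so ω = 2 arcsin(0.07230) ≈ 8.3°.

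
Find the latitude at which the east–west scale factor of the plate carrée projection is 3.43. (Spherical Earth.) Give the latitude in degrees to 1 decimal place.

Plate carrée: h = 1, k = sec φ along parallels.
sec φ = 3.43  ⇒  cos φ = 0.2915  ⇒  φ ≈ 73.0°.

73.0°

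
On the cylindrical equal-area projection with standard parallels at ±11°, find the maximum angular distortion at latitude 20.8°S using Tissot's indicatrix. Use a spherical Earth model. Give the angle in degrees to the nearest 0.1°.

A cylindrical equal-area projection with standard parallel φ₀ has meridian scale h = cos φ / cos φ₀ and parallel scale k = cos φ₀ / cos φ (so areas are preserved, h·k = 1).
At 20.8°: h = 0.9523, k = 1.050; principal scales a = 1.050, b = 0.9523.
sin(ω/2) = (a − b)/(a + b) = 0.09774/2.002 = 0.04881, so ω = 2 arcsin(0.04881) ≈ 5.6°.

5.6°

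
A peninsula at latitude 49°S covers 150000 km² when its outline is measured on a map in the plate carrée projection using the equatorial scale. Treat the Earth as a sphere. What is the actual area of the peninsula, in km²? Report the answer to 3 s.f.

For the equirectangular projection with φ₀ = 0 (plate carrée), h = 1 along meridians and k = sec φ along parallels.
Areal scale = h·k = 1 × sec φ; at 49°, h = 1.000, k = 1.524, so h·k = 1.524.
True area = apparent / (areal scale) = 150000 / 1.524 ≈ 98400 km².

98400 km²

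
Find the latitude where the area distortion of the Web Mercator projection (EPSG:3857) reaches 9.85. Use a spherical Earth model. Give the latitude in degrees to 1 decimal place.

Mercator areal scale is sec²φ.
sec²φ = 9.85  ⇒  cos²φ = 0.1015  ⇒  cos φ = 0.3186.
φ = arccos(0.3186) ≈ 71.4°.

71.4°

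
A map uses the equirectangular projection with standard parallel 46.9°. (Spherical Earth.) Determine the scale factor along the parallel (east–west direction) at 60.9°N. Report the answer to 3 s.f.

1.40

With standard parallel φ₀ = 46.9°, the equirectangular projection gives x = Rλ cos φ₀, y = Rφ, so h = 1 and k = cos 46.9° / cos φ.
k = cos 46.9° / cos 60.9° = 0.6833/0.4863 = 1.405.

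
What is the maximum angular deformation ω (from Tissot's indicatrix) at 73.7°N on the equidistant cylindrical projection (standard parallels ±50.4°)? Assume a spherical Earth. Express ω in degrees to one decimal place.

In the equirectangular projection with standard parallel φ₀ = 50.4° (x = Rλ cos φ₀, y = Rφ), meridians are true-scale (h = 1) and the parallel scale is k = cos φ₀ / cos φ.
At 73.7°: h = 1.000, k = 2.271; principal scales a = 2.271, b = 1.000.
sin(ω/2) = (a − b)/(a + b) = 1.271/3.271 = 0.3886, so ω = 2 arcsin(0.3886) ≈ 45.7°.

45.7°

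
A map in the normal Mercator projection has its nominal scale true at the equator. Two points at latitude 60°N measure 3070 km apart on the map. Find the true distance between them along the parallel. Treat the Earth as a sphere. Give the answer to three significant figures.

1540 km

The Mercator projection is conformal; its linear scale factor is the same in every direction and equals sec φ = 1/cos φ.
Along the parallel at 60°, map distances are exaggerated by k = sec 60° = 2.000.
True distance = 3070 / 2.000 = 3070 × cos 60° ≈ 1540 km.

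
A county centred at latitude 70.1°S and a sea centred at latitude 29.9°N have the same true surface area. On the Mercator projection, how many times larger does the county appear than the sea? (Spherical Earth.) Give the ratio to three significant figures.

6.49

Mercator is conformal with k = sec φ, so areal scale = k² = sec²φ.
At 70.1°: sec²(70.1°) = 1/0.3404² = 8.631.
At 29.9°: sec²(29.9°) = 1/0.8669² = 1.331.
Ratio = 8.631/1.331 = cos²(29.9°)/cos²(70.1°) ≈ 6.49.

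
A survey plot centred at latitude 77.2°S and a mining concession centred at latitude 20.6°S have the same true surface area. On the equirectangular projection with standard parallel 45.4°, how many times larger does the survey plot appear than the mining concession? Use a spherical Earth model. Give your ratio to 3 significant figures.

In the equirectangular projection with standard parallel φ₀ = 45.4° (x = Rλ cos φ₀, y = Rφ), meridians are true-scale (h = 1) and the parallel scale is k = cos φ₀ / cos φ.
Areal scale at 77.2°: h·k = 1.000 × 3.169 = 3.169.
Areal scale at 20.6°: h·k = 1.000 × 0.7501 = 0.7501.
Ratio = 3.169/0.7501 ≈ 4.23.

4.23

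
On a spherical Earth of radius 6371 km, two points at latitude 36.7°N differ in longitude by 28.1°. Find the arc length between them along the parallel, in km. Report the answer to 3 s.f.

2510 km

Arc length along a parallel = R cos φ · Δλ (with Δλ in radians).
= 6371 × cos 36.7° × (28.1° × π/180) = 6371 × 0.8018 × 0.4904 ≈ 2510 km.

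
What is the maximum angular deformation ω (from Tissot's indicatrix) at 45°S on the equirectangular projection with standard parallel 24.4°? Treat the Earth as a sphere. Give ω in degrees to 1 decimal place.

14.5°

In the equirectangular projection with standard parallel φ₀ = 24.4° (x = Rλ cos φ₀, y = Rφ), meridians are true-scale (h = 1) and the parallel scale is k = cos φ₀ / cos φ.
At 45°: h = 1.000, k = 1.288; principal scales a = 1.288, b = 1.000.
sin(ω/2) = (a − b)/(a + b) = 0.2879/2.288 = 0.1258, so ω = 2 arcsin(0.1258) ≈ 14.5°.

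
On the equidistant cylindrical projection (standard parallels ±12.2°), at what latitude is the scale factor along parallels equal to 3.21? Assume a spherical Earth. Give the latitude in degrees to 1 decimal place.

With standard parallel φ₀ = 12.2°, the equirectangular projection gives x = Rλ cos φ₀, y = Rφ, so h = 1 and k = cos 12.2° / cos φ.
k = cos φ₀ / cos φ = 3.21  ⇒  cos φ = cos 12.2° / 3.21 = 0.3045.
φ = arccos(0.3045) ≈ 72.3°.

72.3°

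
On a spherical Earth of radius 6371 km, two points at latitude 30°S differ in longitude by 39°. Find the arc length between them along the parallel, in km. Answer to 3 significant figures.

3760 km

Arc length along a parallel = R cos φ · Δλ (with Δλ in radians).
= 6371 × cos 30° × (39° × π/180) = 6371 × 0.8660 × 0.6807 ≈ 3760 km.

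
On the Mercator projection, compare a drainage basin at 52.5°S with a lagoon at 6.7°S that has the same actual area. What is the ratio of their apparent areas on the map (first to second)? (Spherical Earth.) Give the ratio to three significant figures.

Mercator areal scale is sec²φ.
At 52.5°: sec²(52.5°) = 1/0.6088² = 2.698.
At 6.7°: sec²(6.7°) = 1/0.9932² = 1.014.
Ratio = 2.698/1.014 = cos²(6.7°)/cos²(52.5°) ≈ 2.66.

2.66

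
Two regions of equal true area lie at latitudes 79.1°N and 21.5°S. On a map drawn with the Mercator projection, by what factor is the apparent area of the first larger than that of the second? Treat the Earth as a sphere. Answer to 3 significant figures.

24.2

Mercator areal scale is sec²φ.
At 79.1°: sec²(79.1°) = 1/0.1891² = 27.97.
At 21.5°: sec²(21.5°) = 1/0.9304² = 1.155.
Ratio = 27.97/1.155 = cos²(21.5°)/cos²(79.1°) ≈ 24.2.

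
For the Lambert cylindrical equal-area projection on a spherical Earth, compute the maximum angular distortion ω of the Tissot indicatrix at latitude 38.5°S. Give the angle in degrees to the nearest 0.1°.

The Lambert cylindrical equal-area projection is the cylindrical equal-area projection with its standard parallel at the equator (φ₀ = 0). Cylindrical equal-area (φ₀ = 0°): h = cos φ / cos 0° along meridians, k = cos 0° / cos φ along parallels; h·k = 1.
At 38.5°: h = 0.7826, k = 1.278; principal scales a = 1.278, b = 0.7826.
sin(ω/2) = (a − b)/(a + b) = 0.4952/2.060 = 0.2403, so ω = 2 arcsin(0.2403) ≈ 27.8°.

27.8°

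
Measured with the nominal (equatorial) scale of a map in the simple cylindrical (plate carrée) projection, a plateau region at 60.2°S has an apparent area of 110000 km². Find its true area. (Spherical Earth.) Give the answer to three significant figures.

54700 km²

For the equirectangular projection with φ₀ = 0 (plate carrée), h = 1 along meridians and k = sec φ along parallels.
Areal scale = h·k = 1 × sec φ; at 60.2°, h = 1.000, k = 2.012, so h·k = 2.012.
True area = apparent / (areal scale) = 110000 / 2.012 ≈ 54700 km².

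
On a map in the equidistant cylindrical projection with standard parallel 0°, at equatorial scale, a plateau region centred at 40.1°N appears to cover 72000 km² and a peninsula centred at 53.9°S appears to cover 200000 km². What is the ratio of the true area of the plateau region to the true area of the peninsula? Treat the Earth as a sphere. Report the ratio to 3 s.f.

0.467

On the plate carrée, areal scale = h·k = 1 × sec φ, so true area = apparent × cos φ.
True area of plateau region: 72000 × cos(40.1°) = 72000 × 0.7649 = 55070 km².
True area of peninsula: 200000 × cos(53.9°) = 200000 × 0.5892 = 117800 km².
Ratio = 55070 / 117800 ≈ 0.467.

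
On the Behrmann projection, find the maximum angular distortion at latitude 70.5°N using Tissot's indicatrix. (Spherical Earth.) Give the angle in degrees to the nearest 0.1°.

95.7°

Behrmann is a cylindrical equal-area projection with standard parallels at ±30°. A cylindrical equal-area projection with standard parallel φ₀ has meridian scale h = cos φ / cos φ₀ and parallel scale k = cos φ₀ / cos φ (so areas are preserved, h·k = 1).
At 70.5°: h = 0.3854, k = 2.594; principal scales a = 2.594, b = 0.3854.
sin(ω/2) = (a − b)/(a + b) = 2.209/2.980 = 0.7413, so ω = 2 arcsin(0.7413) ≈ 95.7°.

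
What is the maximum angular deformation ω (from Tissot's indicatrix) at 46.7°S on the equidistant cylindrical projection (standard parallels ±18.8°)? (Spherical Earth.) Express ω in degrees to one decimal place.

In the equirectangular projection with standard parallel φ₀ = 18.8° (x = Rλ cos φ₀, y = Rφ), meridians are true-scale (h = 1) and the parallel scale is k = cos φ₀ / cos φ.
At 46.7°: h = 1.000, k = 1.380; principal scales a = 1.380, b = 1.000.
sin(ω/2) = (a − b)/(a + b) = 0.3803/2.380 = 0.1598, so ω = 2 arcsin(0.1598) ≈ 18.4°.

18.4°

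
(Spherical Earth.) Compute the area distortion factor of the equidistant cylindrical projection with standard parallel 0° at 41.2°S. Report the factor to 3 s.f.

Plate carrée maps x = Rλ, y = Rφ. The meridian scale is h = 1 and the parallel scale is k = 1/cos φ = sec φ.
Areal scale = h·k = 1 × sec φ; at 41.2°, h = 1.000, k = 1.329, so h·k = 1.329.

1.33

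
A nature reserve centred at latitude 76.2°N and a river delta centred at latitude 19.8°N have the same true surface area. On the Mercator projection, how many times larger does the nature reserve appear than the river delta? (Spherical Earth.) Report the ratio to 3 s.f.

15.6

On Mercator, area is exaggerated by sec²φ = 1/cos²φ.
At 76.2°: sec²(76.2°) = 1/0.2385² = 17.58.
At 19.8°: sec²(19.8°) = 1/0.9409² = 1.130.
Ratio = 17.58/1.130 = cos²(19.8°)/cos²(76.2°) ≈ 15.6.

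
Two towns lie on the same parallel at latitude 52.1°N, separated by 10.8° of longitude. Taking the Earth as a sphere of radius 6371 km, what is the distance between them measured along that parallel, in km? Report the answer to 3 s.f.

738 km

Arc length along a parallel = R cos φ · Δλ (with Δλ in radians).
= 6371 × cos 52.1° × (10.8° × π/180) = 6371 × 0.6143 × 0.1885 ≈ 738 km.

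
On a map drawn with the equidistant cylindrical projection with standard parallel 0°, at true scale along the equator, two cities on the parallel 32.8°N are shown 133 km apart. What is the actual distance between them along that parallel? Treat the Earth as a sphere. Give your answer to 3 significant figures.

Plate carrée maps x = Rλ, y = Rφ. The meridian scale is h = 1 and the parallel scale is k = 1/cos φ = sec φ.
Along the parallel at 32.8°, map distances are exaggerated by k = sec 32.8° = 1.190.
True distance = 133 / 1.190 = 133 × cos 32.8° ≈ 112 km.

112 km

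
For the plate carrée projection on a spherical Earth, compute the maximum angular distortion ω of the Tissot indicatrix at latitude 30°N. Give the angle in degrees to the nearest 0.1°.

In the plate carrée (x = Rλ, y = Rφ), meridians are true-scale (h = 1) and parallels are stretched by k = sec φ.
At 30°: h = 1.000, k = 1.155; principal scales a = 1.155, b = 1.000.
sin(ω/2) = (a − b)/(a + b) = 0.1547/2.155 = 0.07180, so ω = 2 arcsin(0.07180) ≈ 8.2°.

8.2°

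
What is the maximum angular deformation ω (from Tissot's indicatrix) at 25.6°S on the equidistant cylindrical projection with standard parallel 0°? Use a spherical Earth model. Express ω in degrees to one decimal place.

5.9°

For the equirectangular projection with φ₀ = 0 (plate carrée), h = 1 along meridians and k = sec φ along parallels.
At 25.6°: h = 1.000, k = 1.109; principal scales a = 1.109, b = 1.000.
sin(ω/2) = (a − b)/(a + b) = 0.1089/2.109 = 0.05162, so ω = 2 arcsin(0.05162) ≈ 5.9°.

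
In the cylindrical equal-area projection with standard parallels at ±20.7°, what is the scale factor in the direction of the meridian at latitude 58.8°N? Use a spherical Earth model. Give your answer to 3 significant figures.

For cylindrical equal-area with standard parallel φ₀, h = cos φ / cos φ₀ and k = cos φ₀ / cos φ, so h·k = 1.
h = cos 58.8° / cos 20.7° = 0.5180/0.9354 = 0.5538.

0.554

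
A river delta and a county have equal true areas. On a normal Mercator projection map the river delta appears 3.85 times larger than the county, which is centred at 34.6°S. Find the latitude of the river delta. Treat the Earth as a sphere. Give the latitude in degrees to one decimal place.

65.2°

On Mercator, (apparent₁)/(apparent₂) = sec²φ₁ / sec²φ₂ when true areas are equal.
cos²φ₂ / cos²φ₁ = 3.85  ⇒  cos φ₁ = cos 34.6° / √3.85 = 0.8231/1.962 = 0.4195.
φ₁ = arccos(0.4195) ≈ 65.2°.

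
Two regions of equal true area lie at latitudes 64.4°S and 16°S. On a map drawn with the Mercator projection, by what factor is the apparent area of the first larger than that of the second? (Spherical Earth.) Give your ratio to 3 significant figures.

Mercator areal scale is sec²φ.
At 64.4°: sec²(64.4°) = 1/0.4321² = 5.356.
At 16°: sec²(16°) = 1/0.9613² = 1.082.
Ratio = 5.356/1.082 = cos²(16°)/cos²(64.4°) ≈ 4.95.

4.95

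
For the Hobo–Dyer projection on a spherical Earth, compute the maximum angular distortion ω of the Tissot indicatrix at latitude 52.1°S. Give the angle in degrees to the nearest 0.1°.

29.0°

The Hobo–Dyer projection is cylindrical equal-area with φ₀ = 37.5°. Cylindrical equal-area (φ₀ = 37.5°): h = cos φ / cos 37.5° along meridians, k = cos 37.5° / cos φ along parallels; h·k = 1.
At 52.1°: h = 0.7743, k = 1.292; principal scales a = 1.292, b = 0.7743.
sin(ω/2) = (a − b)/(a + b) = 0.5172/2.066 = 0.2504, so ω = 2 arcsin(0.2504) ≈ 29.0°.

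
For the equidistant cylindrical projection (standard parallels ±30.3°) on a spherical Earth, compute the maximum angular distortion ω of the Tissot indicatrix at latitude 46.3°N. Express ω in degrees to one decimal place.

With standard parallel φ₀ = 30.3°, the equirectangular projection gives x = Rλ cos φ₀, y = Rφ, so h = 1 and k = cos 30.3° / cos φ.
At 46.3°: h = 1.000, k = 1.250; principal scales a = 1.250, b = 1.000.
sin(ω/2) = (a − b)/(a + b) = 0.2497/2.250 = 0.1110, so ω = 2 arcsin(0.1110) ≈ 12.7°.

12.7°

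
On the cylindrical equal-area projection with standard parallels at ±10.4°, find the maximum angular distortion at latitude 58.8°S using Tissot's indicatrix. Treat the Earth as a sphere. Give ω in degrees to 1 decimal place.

68.9°

A cylindrical equal-area projection with standard parallel φ₀ has meridian scale h = cos φ / cos φ₀ and parallel scale k = cos φ₀ / cos φ (so areas are preserved, h·k = 1).
At 58.8°: h = 0.5267, k = 1.899; principal scales a = 1.899, b = 0.5267.
sin(ω/2) = (a − b)/(a + b) = 1.372/2.425 = 0.5657, so ω = 2 arcsin(0.5657) ≈ 68.9°.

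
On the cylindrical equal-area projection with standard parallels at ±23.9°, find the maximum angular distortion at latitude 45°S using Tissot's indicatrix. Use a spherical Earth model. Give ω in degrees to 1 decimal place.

29.1°

A cylindrical equal-area projection with standard parallel φ₀ has meridian scale h = cos φ / cos φ₀ and parallel scale k = cos φ₀ / cos φ (so areas are preserved, h·k = 1).
At 45°: h = 0.7734, k = 1.293; principal scales a = 1.293, b = 0.7734.
sin(ω/2) = (a − b)/(a + b) = 0.5195/2.066 = 0.2514, so ω = 2 arcsin(0.2514) ≈ 29.1°.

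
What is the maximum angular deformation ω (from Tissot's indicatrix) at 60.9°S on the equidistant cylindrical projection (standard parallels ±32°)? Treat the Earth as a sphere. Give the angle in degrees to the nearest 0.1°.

31.5°

With standard parallel φ₀ = 32°, the equirectangular projection gives x = Rλ cos φ₀, y = Rφ, so h = 1 and k = cos 32° / cos φ.
At 60.9°: h = 1.000, k = 1.744; principal scales a = 1.744, b = 1.000.
sin(ω/2) = (a − b)/(a + b) = 0.7438/2.744 = 0.2711, so ω = 2 arcsin(0.2711) ≈ 31.5°.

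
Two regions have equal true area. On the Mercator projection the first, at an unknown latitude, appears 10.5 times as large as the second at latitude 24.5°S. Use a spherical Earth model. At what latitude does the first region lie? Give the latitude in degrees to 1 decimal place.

Mercator areal scale is sec²φ, so apparent-area ratio = sec²φ₁ / sec²φ₂ = cos²φ₂ / cos²φ₁.
cos²φ₂ / cos²φ₁ = 10.5  ⇒  cos φ₁ = cos 24.5° / √10.5 = 0.9100/3.240 = 0.2808.
φ₁ = arccos(0.2808) ≈ 73.7°.

73.7°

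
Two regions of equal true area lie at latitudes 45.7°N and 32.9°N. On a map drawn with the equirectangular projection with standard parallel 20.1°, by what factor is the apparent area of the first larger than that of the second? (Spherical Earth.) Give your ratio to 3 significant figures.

With standard parallel φ₀ = 20.1°, the equirectangular projection gives x = Rλ cos φ₀, y = Rφ, so h = 1 and k = cos 20.1° / cos φ.
Areal scale at 45.7°: h·k = 1.000 × 1.345 = 1.345.
Areal scale at 32.9°: h·k = 1.000 × 1.118 = 1.118.
Ratio = 1.345/1.118 ≈ 1.20.

1.20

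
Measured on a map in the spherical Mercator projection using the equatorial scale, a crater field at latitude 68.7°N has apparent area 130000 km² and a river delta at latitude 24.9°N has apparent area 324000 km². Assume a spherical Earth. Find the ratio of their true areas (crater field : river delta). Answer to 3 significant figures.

0.0644

On Mercator the areal scale is sec²φ, so true area = apparent × cos²φ.
True area of crater field: 130000 × cos²(68.7°) = 130000 × 0.1320 = 17150 km².
True area of river delta: 324000 × cos²(24.9°) = 324000 × 0.8227 = 266600 km².
Ratio = 17150 / 266600 ≈ 0.0644.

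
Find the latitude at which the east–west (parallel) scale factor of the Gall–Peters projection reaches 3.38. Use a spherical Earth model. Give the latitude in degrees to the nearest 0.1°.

Gall–Peters is a cylindrical equal-area projection with standard parallels at ±45°. A cylindrical equal-area projection with standard parallel φ₀ has meridian scale h = cos φ / cos φ₀ and parallel scale k = cos φ₀ / cos φ (so areas are preserved, h·k = 1).
k = cos φ₀ / cos φ = 3.38  ⇒  cos φ = cos 45° / 3.38 = 0.2092.
φ = arccos(0.2092) ≈ 77.9°.

77.9°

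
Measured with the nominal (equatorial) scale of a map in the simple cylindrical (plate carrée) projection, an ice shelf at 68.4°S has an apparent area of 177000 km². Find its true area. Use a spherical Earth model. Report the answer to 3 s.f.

65200 km²

Plate carrée maps x = Rλ, y = Rφ. The meridian scale is h = 1 and the parallel scale is k = 1/cos φ = sec φ.
Areal scale = h·k = 1 × sec φ; at 68.4°, h = 1.000, k = 2.716, so h·k = 2.716.
True area = apparent / (areal scale) = 177000 / 2.716 ≈ 65200 km².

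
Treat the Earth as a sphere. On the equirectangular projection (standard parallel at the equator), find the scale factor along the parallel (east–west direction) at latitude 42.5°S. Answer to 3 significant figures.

In the plate carrée (x = Rλ, y = Rφ), meridians are true-scale (h = 1) and parallels are stretched by k = sec φ.
k = 1/cos 42.5° = 1/0.7373 = 1.356.

1.36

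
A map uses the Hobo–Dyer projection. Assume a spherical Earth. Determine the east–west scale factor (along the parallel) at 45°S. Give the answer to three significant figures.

1.12

The Hobo–Dyer projection is cylindrical equal-area with φ₀ = 37.5°. Cylindrical equal-area (φ₀ = 37.5°): h = cos φ / cos 37.5° along meridians, k = cos 37.5° / cos φ along parallels; h·k = 1.
k = cos 37.5° / cos 45° = 0.7934/0.7071 = 1.122.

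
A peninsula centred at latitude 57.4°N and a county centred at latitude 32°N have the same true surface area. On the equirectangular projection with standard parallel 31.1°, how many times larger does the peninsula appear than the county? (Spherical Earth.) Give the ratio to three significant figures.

The equidistant cylindrical projection with φ₀ = 31.1° has h = 1 (meridians true) and k = cos φ₀ / cos φ along parallels.
Areal scale at 57.4°: h·k = 1.000 × 1.589 = 1.589.
Areal scale at 32°: h·k = 1.000 × 1.010 = 1.010.
Ratio = 1.589/1.010 ≈ 1.57.

1.57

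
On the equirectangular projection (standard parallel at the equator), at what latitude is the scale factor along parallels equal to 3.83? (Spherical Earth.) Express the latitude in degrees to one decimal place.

74.9°

Plate carrée: h = 1, k = sec φ along parallels.
sec φ = 3.83  ⇒  cos φ = 0.2611  ⇒  φ ≈ 74.9°.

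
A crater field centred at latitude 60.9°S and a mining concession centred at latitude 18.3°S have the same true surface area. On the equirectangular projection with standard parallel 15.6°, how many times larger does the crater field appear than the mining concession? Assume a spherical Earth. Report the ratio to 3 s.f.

1.95

With standard parallel φ₀ = 15.6°, the equirectangular projection gives x = Rλ cos φ₀, y = Rφ, so h = 1 and k = cos 15.6° / cos φ.
Areal scale at 60.9°: h·k = 1.000 × 1.980 = 1.980.
Areal scale at 18.3°: h·k = 1.000 × 1.014 = 1.014.
Ratio = 1.980/1.014 ≈ 1.95.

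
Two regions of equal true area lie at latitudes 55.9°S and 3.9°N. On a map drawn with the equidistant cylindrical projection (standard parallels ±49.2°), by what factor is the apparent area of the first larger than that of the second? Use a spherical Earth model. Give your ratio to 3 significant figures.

In the equirectangular projection with standard parallel φ₀ = 49.2° (x = Rλ cos φ₀, y = Rφ), meridians are true-scale (h = 1) and the parallel scale is k = cos φ₀ / cos φ.
Areal scale at 55.9°: h·k = 1.000 × 1.165 = 1.165.
Areal scale at 3.9°: h·k = 1.000 × 0.6549 = 0.6549.
Ratio = 1.165/0.6549 ≈ 1.78.

1.78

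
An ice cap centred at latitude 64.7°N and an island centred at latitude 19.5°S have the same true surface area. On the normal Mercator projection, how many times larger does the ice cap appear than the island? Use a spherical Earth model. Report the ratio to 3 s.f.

Mercator is conformal with k = sec φ, so areal scale = k² = sec²φ.
At 64.7°: sec²(64.7°) = 1/0.4274² = 5.475.
At 19.5°: sec²(19.5°) = 1/0.9426² = 1.125.
Ratio = 5.475/1.125 = cos²(19.5°)/cos²(64.7°) ≈ 4.87.

4.87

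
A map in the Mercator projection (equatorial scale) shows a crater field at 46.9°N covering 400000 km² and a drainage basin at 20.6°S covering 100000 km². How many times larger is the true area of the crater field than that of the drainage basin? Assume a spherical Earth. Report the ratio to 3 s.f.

2.13

Mercator's areal exaggeration is sec²φ; hence true area = (apparent area) · cos²φ.
True area of crater field: 400000 × cos²(46.9°) = 400000 × 0.4669 = 186700 km².
True area of drainage basin: 100000 × cos²(20.6°) = 100000 × 0.8762 = 87620 km².
Ratio = 186700 / 87620 ≈ 2.13.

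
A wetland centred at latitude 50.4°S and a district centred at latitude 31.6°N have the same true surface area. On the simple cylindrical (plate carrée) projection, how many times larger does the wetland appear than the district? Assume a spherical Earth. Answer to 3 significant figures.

Plate carrée maps x = Rλ, y = Rφ. The meridian scale is h = 1 and the parallel scale is k = 1/cos φ = sec φ.
Areal scale at 50.4°: h·k = 1.000 × 1.569 = 1.569.
Areal scale at 31.6°: h·k = 1.000 × 1.174 = 1.174.
Ratio = 1.569/1.174 ≈ 1.34.

1.34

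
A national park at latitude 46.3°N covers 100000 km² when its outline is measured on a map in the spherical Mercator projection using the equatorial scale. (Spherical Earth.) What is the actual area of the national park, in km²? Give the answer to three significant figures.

For Mercator, h = k = sec φ (a conformal cylindrical projection has a single point scale, 1/cos φ).
Areal scale = k² = sec²φ = 1/cos²(46.3°) = 1/0.6909² = 2.095.
True area = apparent / (areal scale) = 100000 / 2.095 ≈ 47700 km².

47700 km²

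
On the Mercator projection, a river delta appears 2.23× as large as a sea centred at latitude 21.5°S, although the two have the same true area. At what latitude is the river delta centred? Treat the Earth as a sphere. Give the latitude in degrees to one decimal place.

51.5°

On Mercator, (apparent₁)/(apparent₂) = sec²φ₁ / sec²φ₂ when true areas are equal.
cos²φ₂ / cos²φ₁ = 2.23  ⇒  cos φ₁ = cos 21.5° / √2.23 = 0.9304/1.493 = 0.6231.
φ₁ = arccos(0.6231) ≈ 51.5°.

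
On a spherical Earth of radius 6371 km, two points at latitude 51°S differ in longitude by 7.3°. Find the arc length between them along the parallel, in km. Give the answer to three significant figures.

511 km

Arc length along a parallel = R cos φ · Δλ (with Δλ in radians).
= 6371 × cos 51° × (7.3° × π/180) = 6371 × 0.6293 × 0.1274 ≈ 511 km.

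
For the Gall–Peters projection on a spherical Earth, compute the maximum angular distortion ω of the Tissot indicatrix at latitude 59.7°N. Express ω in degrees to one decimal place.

Gall–Peters is a cylindrical equal-area projection with standard parallels at ±45°. A cylindrical equal-area projection with standard parallel φ₀ has meridian scale h = cos φ / cos φ₀ and parallel scale k = cos φ₀ / cos φ (so areas are preserved, h·k = 1).
At 59.7°: h = 0.7135, k = 1.402; principal scales a = 1.402, b = 0.7135.
sin(ω/2) = (a − b)/(a + b) = 0.6880/2.115 = 0.3253, so ω = 2 arcsin(0.3253) ≈ 38.0°.

38.0°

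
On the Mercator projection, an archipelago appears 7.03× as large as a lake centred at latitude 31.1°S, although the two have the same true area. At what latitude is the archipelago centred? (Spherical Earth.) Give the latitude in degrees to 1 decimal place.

71.2°

For equal true areas on Mercator, apparent areas scale as sec²φ, so the ratio is cos²φ₂ / cos²φ₁.
cos²φ₂ / cos²φ₁ = 7.03  ⇒  cos φ₁ = cos 31.1° / √7.03 = 0.8563/2.651 = 0.3229.
φ₁ = arccos(0.3229) ≈ 71.2°.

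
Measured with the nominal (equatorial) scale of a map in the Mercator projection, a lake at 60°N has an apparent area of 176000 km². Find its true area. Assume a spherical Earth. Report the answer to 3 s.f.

44000 km²

Mercator is conformal, so the point scale is isotropic: h = k = sec φ = 1/cos φ.
Areal scale = k² = sec²φ = 1/cos²(60°) = 1/0.5000² = 4.000.
True area = apparent / (areal scale) = 176000 / 4.000 ≈ 44000 km².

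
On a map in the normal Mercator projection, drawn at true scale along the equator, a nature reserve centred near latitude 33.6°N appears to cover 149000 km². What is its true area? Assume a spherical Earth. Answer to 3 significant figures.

For Mercator, h = k = sec φ (a conformal cylindrical projection has a single point scale, 1/cos φ).
Areal scale = k² = sec²φ = 1/cos²(33.6°) = 1/0.8329² = 1.441.
True area = apparent / (areal scale) = 149000 / 1.441 ≈ 103000 km².

103000 km²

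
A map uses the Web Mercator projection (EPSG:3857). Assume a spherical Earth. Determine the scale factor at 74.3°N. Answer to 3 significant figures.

The Mercator projection is conformal; its linear scale factor is the same in every direction and equals sec φ = 1/cos φ.
k = 1/cos 74.3° = 1/0.2706 = 3.695.

3.70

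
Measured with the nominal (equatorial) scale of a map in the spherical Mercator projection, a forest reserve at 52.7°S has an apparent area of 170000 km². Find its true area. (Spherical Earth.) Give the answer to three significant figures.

The Mercator projection is conformal; its linear scale factor is the same in every direction and equals sec φ = 1/cos φ.
Areal scale = k² = sec²φ = 1/cos²(52.7°) = 1/0.6060² = 2.723.
True area = apparent / (areal scale) = 170000 / 2.723 ≈ 62400 km².

62400 km²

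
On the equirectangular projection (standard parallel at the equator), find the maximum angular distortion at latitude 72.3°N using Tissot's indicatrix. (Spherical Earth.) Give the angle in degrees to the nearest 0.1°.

64.5°

For the equirectangular projection with φ₀ = 0 (plate carrée), h = 1 along meridians and k = sec φ along parallels.
At 72.3°: h = 1.000, k = 3.289; principal scales a = 3.289, b = 1.000.
sin(ω/2) = (a − b)/(a + b) = 2.289/4.289 = 0.5337, so ω = 2 arcsin(0.5337) ≈ 64.5°.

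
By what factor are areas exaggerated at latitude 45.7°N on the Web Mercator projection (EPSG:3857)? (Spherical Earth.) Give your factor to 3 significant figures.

2.05

The Mercator projection is conformal; its linear scale factor is the same in every direction and equals sec φ = 1/cos φ.
Areal scale = k² = sec²φ = 1/cos²(45.7°) = 1/0.6984² = 2.050.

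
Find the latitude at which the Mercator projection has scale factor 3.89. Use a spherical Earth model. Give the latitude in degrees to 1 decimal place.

75.1°

Mercator scale is k = sec φ = 1/cos φ.
1/cos φ = 3.89  ⇒  cos φ = 0.2571  ⇒  φ = arccos(0.2571) ≈ 75.1°.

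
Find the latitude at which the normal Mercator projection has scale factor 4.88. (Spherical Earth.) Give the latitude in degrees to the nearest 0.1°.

78.2°

Mercator scale is k = sec φ = 1/cos φ.
1/cos φ = 4.88  ⇒  cos φ = 0.2049  ⇒  φ = arccos(0.2049) ≈ 78.2°.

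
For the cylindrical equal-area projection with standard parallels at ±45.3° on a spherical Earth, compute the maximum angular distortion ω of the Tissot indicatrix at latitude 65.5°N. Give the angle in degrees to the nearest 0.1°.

A cylindrical equal-area projection with standard parallel φ₀ has meridian scale h = cos φ / cos φ₀ and parallel scale k = cos φ₀ / cos φ (so areas are preserved, h·k = 1).
At 65.5°: h = 0.5896, k = 1.696; principal scales a = 1.696, b = 0.5896.
sin(ω/2) = (a − b)/(a + b) = 1.107/2.286 = 0.4841, so ω = 2 arcsin(0.4841) ≈ 57.9°.

57.9°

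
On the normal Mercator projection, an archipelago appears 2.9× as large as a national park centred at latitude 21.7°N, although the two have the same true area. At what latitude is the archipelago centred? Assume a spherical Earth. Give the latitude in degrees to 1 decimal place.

On Mercator, (apparent₁)/(apparent₂) = sec²φ₁ / sec²φ₂ when true areas are equal.
cos²φ₂ / cos²φ₁ = 2.9  ⇒  cos φ₁ = cos 21.7° / √2.9 = 0.9291/1.703 = 0.5456.
φ₁ = arccos(0.5456) ≈ 56.9°.

56.9°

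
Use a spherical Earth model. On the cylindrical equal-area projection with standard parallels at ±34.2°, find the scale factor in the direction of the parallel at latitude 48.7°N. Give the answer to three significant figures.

A cylindrical equal-area projection with standard parallel φ₀ has meridian scale h = cos φ / cos φ₀ and parallel scale k = cos φ₀ / cos φ (so areas are preserved, h·k = 1).
k = cos 34.2° / cos 48.7° = 0.8271/0.6600 = 1.253.

1.25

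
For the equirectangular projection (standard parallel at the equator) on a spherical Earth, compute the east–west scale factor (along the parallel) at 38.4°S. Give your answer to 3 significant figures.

In the plate carrée (x = Rλ, y = Rφ), meridians are true-scale (h = 1) and parallels are stretched by k = sec φ.
k = 1/cos 38.4° = 1/0.7837 = 1.276.

1.28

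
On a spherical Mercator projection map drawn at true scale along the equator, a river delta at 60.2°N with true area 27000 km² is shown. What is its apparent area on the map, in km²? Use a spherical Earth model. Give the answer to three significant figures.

109000 km²

Mercator is conformal, so the point scale is isotropic: h = k = sec φ = 1/cos φ.
Areal scale = k² = sec²φ = 1/cos²(60.2°) = 1/0.4970² = 4.049.
Apparent area = 27000 × 4.049 ≈ 109000 km².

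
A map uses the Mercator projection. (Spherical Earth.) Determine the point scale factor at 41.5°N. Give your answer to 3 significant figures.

1.34

For Mercator, h = k = sec φ (a conformal cylindrical projection has a single point scale, 1/cos φ).
k = 1/cos 41.5° = 1/0.7490 = 1.335.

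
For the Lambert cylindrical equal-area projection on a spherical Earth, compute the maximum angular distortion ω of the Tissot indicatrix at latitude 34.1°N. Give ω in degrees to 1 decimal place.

21.5°

The Lambert cylindrical equal-area projection is the cylindrical equal-area projection with its standard parallel at the equator (φ₀ = 0). For cylindrical equal-area with standard parallel φ₀, h = cos φ / cos φ₀ and k = cos φ₀ / cos φ, so h·k = 1.
At 34.1°: h = 0.8281, k = 1.208; principal scales a = 1.208, b = 0.8281.
sin(ω/2) = (a − b)/(a + b) = 0.3796/2.036 = 0.1865, so ω = 2 arcsin(0.1865) ≈ 21.5°.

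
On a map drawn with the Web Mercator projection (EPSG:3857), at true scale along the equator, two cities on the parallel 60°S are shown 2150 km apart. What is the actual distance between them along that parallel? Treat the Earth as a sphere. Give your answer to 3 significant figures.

For Mercator, h = k = sec φ (a conformal cylindrical projection has a single point scale, 1/cos φ).
Along the parallel at 60°, map distances are exaggerated by k = sec 60° = 2.000.
True distance = 2150 / 2.000 = 2150 × cos 60° ≈ 1080 km.

1080 km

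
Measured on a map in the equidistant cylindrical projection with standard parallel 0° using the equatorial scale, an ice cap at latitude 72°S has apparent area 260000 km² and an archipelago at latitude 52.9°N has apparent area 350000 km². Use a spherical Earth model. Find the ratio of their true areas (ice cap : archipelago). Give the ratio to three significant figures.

0.381

Plate carrée has h = 1 and k = sec φ, giving areal scale sec φ; true area = (apparent area) · cos φ.
True area of ice cap: 260000 × cos(72°) = 260000 × 0.3090 = 80340 km².
True area of archipelago: 350000 × cos(52.9°) = 350000 × 0.6032 = 211100 km².
Ratio = 80340 / 211100 ≈ 0.381.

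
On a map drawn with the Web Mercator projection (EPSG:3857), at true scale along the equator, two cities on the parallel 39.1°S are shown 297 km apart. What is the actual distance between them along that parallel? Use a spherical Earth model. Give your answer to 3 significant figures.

For Mercator, h = k = sec φ (a conformal cylindrical projection has a single point scale, 1/cos φ).
Along the parallel at 39.1°, map distances are exaggerated by k = sec 39.1° = 1.289.
True distance = 297 / 1.289 = 297 × cos 39.1° ≈ 230 km.

230 km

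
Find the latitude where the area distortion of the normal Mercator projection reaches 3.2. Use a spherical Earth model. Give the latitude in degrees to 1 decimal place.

Mercator areal scale is sec²φ.
sec²φ = 3.2  ⇒  cos²φ = 0.3125  ⇒  cos φ = 0.5590.
φ = arccos(0.5590) ≈ 56.0°.

56.0°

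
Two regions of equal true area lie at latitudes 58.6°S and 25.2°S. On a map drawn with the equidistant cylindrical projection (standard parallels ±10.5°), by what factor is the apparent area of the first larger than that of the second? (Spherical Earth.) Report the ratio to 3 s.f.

With standard parallel φ₀ = 10.5°, the equirectangular projection gives x = Rλ cos φ₀, y = Rφ, so h = 1 and k = cos 10.5° / cos φ.
Areal scale at 58.6°: h·k = 1.000 × 1.887 = 1.887.
Areal scale at 25.2°: h·k = 1.000 × 1.087 = 1.087.
Ratio = 1.887/1.087 ≈ 1.74.

1.74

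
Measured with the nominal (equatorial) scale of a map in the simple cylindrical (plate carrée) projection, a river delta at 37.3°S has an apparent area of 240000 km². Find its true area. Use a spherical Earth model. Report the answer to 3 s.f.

For the equirectangular projection with φ₀ = 0 (plate carrée), h = 1 along meridians and k = sec φ along parallels.
Areal scale = h·k = 1 × sec φ; at 37.3°, h = 1.000, k = 1.257, so h·k = 1.257.
True area = apparent / (areal scale) = 240000 / 1.257 ≈ 191000 km².

191000 km²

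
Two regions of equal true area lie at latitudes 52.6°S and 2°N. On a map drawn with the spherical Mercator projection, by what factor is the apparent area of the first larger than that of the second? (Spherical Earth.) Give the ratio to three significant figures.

2.71

Mercator areal scale is sec²φ.
At 52.6°: sec²(52.6°) = 1/0.6074² = 2.711.
At 2°: sec²(2°) = 1/0.9994² = 1.001.
Ratio = 2.711/1.001 = cos²(2°)/cos²(52.6°) ≈ 2.71.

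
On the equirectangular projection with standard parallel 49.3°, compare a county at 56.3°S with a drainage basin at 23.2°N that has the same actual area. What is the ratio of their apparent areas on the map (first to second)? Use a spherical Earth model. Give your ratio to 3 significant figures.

In the equirectangular projection with standard parallel φ₀ = 49.3° (x = Rλ cos φ₀, y = Rφ), meridians are true-scale (h = 1) and the parallel scale is k = cos φ₀ / cos φ.
Areal scale at 56.3°: h·k = 1.000 × 1.175 = 1.175.
Areal scale at 23.2°: h·k = 1.000 × 0.7095 = 0.7095.
Ratio = 1.175/0.7095 ≈ 1.66.

1.66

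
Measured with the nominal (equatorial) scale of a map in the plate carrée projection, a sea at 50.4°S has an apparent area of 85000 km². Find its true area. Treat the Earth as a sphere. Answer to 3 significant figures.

Plate carrée maps x = Rλ, y = Rφ. The meridian scale is h = 1 and the parallel scale is k = 1/cos φ = sec φ.
Areal scale = h·k = 1 × sec φ; at 50.4°, h = 1.000, k = 1.569, so h·k = 1.569.
True area = apparent / (areal scale) = 85000 / 1.569 ≈ 54200 km².

54200 km²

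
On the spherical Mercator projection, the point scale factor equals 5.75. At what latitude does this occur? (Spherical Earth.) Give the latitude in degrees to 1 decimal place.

80.0°

Mercator scale is k = sec φ = 1/cos φ.
1/cos φ = 5.75  ⇒  cos φ = 0.1739  ⇒  φ = arccos(0.1739) ≈ 80.0°.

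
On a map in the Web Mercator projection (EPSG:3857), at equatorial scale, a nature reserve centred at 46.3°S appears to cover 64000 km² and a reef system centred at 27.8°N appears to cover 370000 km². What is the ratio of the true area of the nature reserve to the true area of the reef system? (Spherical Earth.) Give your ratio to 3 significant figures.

0.106

Since Mercator area scale is 1/cos²φ, the true area equals the apparent area multiplied by cos²φ.
True area of nature reserve: 64000 × cos²(46.3°) = 64000 × 0.4773 = 30550 km².
True area of reef system: 370000 × cos²(27.8°) = 370000 × 0.7825 = 289500 km².
Ratio = 30550 / 289500 ≈ 0.106.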